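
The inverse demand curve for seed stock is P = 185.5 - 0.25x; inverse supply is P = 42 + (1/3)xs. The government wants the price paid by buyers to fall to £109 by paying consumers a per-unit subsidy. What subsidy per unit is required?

Required subsidy s = £35 per unit

At a buyer price of 109, quantity demanded is 742 − 4·109 = 306.
Sellers supply 306 only when they receive Ps = 42 + (1/3)·306 = 144.
s = Ps − Pb = 144 − 109 = 35.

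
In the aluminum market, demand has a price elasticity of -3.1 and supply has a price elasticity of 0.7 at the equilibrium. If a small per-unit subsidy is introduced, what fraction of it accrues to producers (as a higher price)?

Producer share = 31/38

For a small subsidy around the equilibrium, the benefit split depends on the relative slopes, which at a point are proportional to the elasticities.
Buyer share = εs/(εs + |εd|) = 0.7/(0.7 + 3.1) = 7/38; seller share = |εd|/(εs + |εd|) = 31/38.
So producers capture 31/38 of the subsidy.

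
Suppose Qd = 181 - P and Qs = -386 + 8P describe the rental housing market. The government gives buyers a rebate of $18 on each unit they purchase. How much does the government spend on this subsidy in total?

Pre-subsidy: 181 - P = -386 + 8P gives P* = 63, Q* = 118.
With the rebate, buyers effectively pay Pb = Ps − 18, where Ps is the price sellers receive.
Demand in terms of Ps becomes Qd = 181 − 1(Ps − 18) = 199 - Ps. Setting this equal to supply: 199 - Ps = -386 + 8Ps, so Ps = 65.
Buyers pay Pb = 65 − 18 = 47; Q' = -386 + 8·65 = 134.
Government outlay = subsidy × quantity = 18 × 134 = 2412.

Government cost = $2412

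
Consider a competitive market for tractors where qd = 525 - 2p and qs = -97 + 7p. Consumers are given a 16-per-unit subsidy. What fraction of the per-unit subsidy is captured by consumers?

Pre-subsidy: 525 - 2p = -97 + 7p gives p* = 622/9, q* = 3481/9.
With the rebate, buyers effectively pay pb = ps − 16, where ps is the price sellers receive.
Demand in terms of ps becomes qd = 525 − 2(ps − 16) = 557 - 2ps. Setting this equal to supply: 557 - 2ps = -97 + 7ps, so ps = 218/3.
Buyers pay pb = 218/3 − 16 = 170/3; q' = -97 + 7·(218/3) = 1235/3.
Buyers' price falls by p* − pb = 622/9 − 170/3 = 112/9; sellers' price rises by ps − p* = 218/3 − 622/9 = 32/9.
So consumers capture (112/9)/16 = 7/9 of each unit of subsidy.

Consumer share = 7/9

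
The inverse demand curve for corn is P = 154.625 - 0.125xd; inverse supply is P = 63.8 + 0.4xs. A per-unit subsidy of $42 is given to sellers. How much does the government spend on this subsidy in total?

Government cost = $10626

Pre-subsidy: 154.625 - 0.125x = 63.8 + 0.4x gives x* = 173 and P* = 133.
With the subsidy, sellers receive Ps = Pb + 42 for each unit, where Pb is the price buyers pay.
On the curves, Pb = 154.625 - 0.125x and Ps = 63.8 + 0.4x; the wedge Ps − Pb = 42 gives 63.8 + 0.4x − (154.625 - 0.125x) = 42, so x' = 253.
Then Pb = 154.625 − 0.125·253 = 123 and Ps = 63.8 + 0.4·253 = 165.
Government outlay = subsidy × quantity = 42 × 253 = 10626.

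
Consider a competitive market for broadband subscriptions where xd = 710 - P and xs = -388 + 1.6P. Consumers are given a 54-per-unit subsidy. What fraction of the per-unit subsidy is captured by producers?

Producer share = 5/13

Pre-subsidy: 710 - P = -388 + 1.6P gives P* = 5490/13, x* = 3740/13.
With the rebate, buyers effectively pay Pb = Ps − 54, where Ps is the price sellers receive.
Demand in terms of Ps becomes xd = 710 − 1(Ps − 54) = 764 - Ps. Setting this equal to supply: 764 - Ps = -388 + 1.6Ps, so Ps = 5760/13.
Buyers pay Pb = 5760/13 − 54 = 5058/13; x' = -388 + 1.6·(5760/13) = 4172/13.
Buyers' price falls by P* − Pb = 5490/13 − 5058/13 = 432/13; sellers' price rises by Ps − P* = 5760/13 − 5490/13 = 270/13.
So producers capture (270/13)/54 = 5/13 of each unit of subsidy.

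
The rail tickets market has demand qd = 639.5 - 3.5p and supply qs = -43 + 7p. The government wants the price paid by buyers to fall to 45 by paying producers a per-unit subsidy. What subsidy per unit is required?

At a buyer price of 45, quantity demanded is 639.5 − 3.5·45 = 482.
Sellers supply 482 only when they receive ps with -43 + 7·ps = 482, i.e. ps = 75.
s = ps − pb = 75 − 45 = 30.

Required subsidy s = 30 per unit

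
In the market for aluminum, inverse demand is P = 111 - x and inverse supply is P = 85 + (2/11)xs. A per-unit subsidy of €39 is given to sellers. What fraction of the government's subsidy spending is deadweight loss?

DWL / government spending = 0.3

Pre-subsidy: 111 - x = 85 + (2/11)x gives x* = 22 and P* = 89.
With the subsidy, sellers receive Ps = Pb + 39 for each unit, where Pb is the price buyers pay.
On the curves, Pb = 111 - x and Ps = 85 + (2/11)x; the wedge Ps − Pb = 39 gives 85 + (2/11)x − (111 - x) = 39, so x' = 55.
Then Pb = 111 − 1·55 = 56 and Ps = 85 + (2/11)·55 = 95.
ΔCS = ½(22 + 55)(89 − 56) = 1270.5; ΔPS = ½(22 + 55)(95 − 89) = 231.
Government spending = 39 × 55 = 2145.
DWL = ½ × 39 × (55 − 22) = 643.5; fraction = 643.5 / 2145 = 0.3.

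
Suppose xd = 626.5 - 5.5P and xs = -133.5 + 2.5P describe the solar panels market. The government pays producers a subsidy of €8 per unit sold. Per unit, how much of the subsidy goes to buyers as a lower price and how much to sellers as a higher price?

Pre-subsidy: 626.5 - 5.5P = -133.5 + 2.5P gives P* = 95, x* = 104.
With the subsidy, sellers receive Ps = Pb + 8 for each unit, where Pb is the price buyers pay.
Supply in terms of Pb becomes xs = -133.5 + 2.5(Pb + 8) = -113.5 + 2.5Pb. Setting this equal to demand: 626.5 - 5.5Pb = -113.5 + 2.5Pb, so Pb = 92.5.
Sellers receive Ps = 92.5 + 8 = 100.5; x' = 626.5 − 5.5·92.5 = 117.75.
Buyers' price falls by P* − Pb = 95 − 92.5 = 2.5; sellers' price rises by Ps − P* = 100.5 − 95 = 5.5.

Buyers gain €2.5 per unit; sellers gain €5.5 per unit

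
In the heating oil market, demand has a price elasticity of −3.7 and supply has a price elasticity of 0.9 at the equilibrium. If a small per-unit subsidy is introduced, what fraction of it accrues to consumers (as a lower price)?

Consumer share = 9/46

For a small subsidy around the equilibrium, the benefit split depends on the relative slopes, which at a point are proportional to the elasticities.
Buyer share = εs/(εs + |εd|) = 0.9/(0.9 + 3.7) = 9/46; seller share = |εd|/(εs + |εd|) = 37/46.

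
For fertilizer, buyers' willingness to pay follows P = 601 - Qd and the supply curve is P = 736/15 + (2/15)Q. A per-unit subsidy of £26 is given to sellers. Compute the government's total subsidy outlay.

Government cost = 225394/17

Pre-subsidy: 601 - Q = 736/15 + (2/15)Q gives Q* = 487 and P* = 114.
With the subsidy, sellers receive Ps = Pb + 26 for each unit, where Pb is the price buyers pay.
On the curves, Pb = 601 - Q and Ps = 736/15 + (2/15)Q; the wedge Ps − Pb = 26 gives 736/15 + (2/15)Q − (601 - Q) = 26, so Q' = 8669/17.
Then Pb = 601 − 1·(8669/17) = 1548/17 and Ps = 736/15 + (2/15)·(8669/17) = 1990/17.
Government outlay = subsidy × quantity = 26 × 8669/17 = 225394/17.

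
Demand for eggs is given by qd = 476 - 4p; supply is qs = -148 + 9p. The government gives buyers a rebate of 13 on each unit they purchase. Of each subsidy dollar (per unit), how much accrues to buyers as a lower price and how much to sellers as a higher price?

Buyers gain 9 per unit; sellers gain 4 per unit

Pre-subsidy: 476 - 4p = -148 + 9p gives p* = 48, q* = 284.
With the rebate, buyers effectively pay pb = ps − 13, where ps is the price sellers receive.
Demand in terms of ps becomes qd = 476 − 4(ps − 13) = 528 - 4ps. Setting this equal to supply: 528 - 4ps = -148 + 9ps, so ps = 52.
Buyers pay pb = 52 − 13 = 39; q' = -148 + 9·52 = 320.
Buyers' price falls by p* − pb = 48 − 39 = 9; sellers' price rises by ps − p* = 52 − 48 = 4.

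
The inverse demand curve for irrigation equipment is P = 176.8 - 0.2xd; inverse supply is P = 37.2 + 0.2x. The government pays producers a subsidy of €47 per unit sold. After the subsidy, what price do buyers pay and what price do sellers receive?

Buyers pay €83.5; sellers receive €130.5

Pre-subsidy: 176.8 - 0.2x = 37.2 + 0.2x gives x* = 349 and P* = 107.
With the subsidy, sellers receive Ps = Pb + 47 for each unit, where Pb is the price buyers pay.
On the curves, Pb = 176.8 - 0.2x and Ps = 37.2 + 0.2x; the wedge Ps − Pb = 47 gives 37.2 + 0.2x − (176.8 - 0.2x) = 47, so x' = 466.5.
Then Pb = 176.8 − 0.2·466.5 = 83.5 and Ps = 37.2 + 0.2·466.5 = 130.5.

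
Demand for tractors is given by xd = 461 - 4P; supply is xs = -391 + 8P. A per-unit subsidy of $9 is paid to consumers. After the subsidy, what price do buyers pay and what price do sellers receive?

Buyers pay $65; sellers receive $74

Pre-subsidy: 461 - 4P = -391 + 8P gives P* = 71, x* = 177.
With the rebate, buyers effectively pay Pb = Ps − 9, where Ps is the price sellers receive.
Demand in terms of Ps becomes xd = 461 − 4(Ps − 9) = 497 - 4Ps. Setting this equal to supply: 497 - 4Ps = -391 + 8Ps, so Ps = 74.
Buyers pay Pb = 74 − 9 = 65; x' = -391 + 8·74 = 201.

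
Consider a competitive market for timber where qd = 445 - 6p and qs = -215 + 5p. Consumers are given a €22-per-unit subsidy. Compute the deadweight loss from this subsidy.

Deadweight loss = €660

Pre-subsidy: 445 - 6p = -215 + 5p gives p* = 60, q* = 85.
With the rebate, buyers effectively pay pb = ps − 22, where ps is the price sellers receive.
Demand in terms of ps becomes qd = 445 − 6(ps − 22) = 577 - 6ps. Setting this equal to supply: 577 - 6ps = -215 + 5ps, so ps = 72.
Buyers pay pb = 72 − 22 = 50; q' = -215 + 5·72 = 145.
The subsidy expands output by 145 − 85 = 60 past the efficient level; on those units the gap between marginal cost and willingness to pay runs from 0 up to 22.
DWL = ½ × 22 × 60 = 660.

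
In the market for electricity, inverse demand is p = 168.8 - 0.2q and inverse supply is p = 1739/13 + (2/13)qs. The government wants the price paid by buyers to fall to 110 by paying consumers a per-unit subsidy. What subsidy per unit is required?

At a buyer price of 110, quantity demanded is 844 − 5·110 = 294.
Sellers supply 294 only when they receive ps = 1739/13 + (2/13)·294 = 179.
s = ps − pb = 179 − 110 = 69.

Required subsidy s = 69 per unit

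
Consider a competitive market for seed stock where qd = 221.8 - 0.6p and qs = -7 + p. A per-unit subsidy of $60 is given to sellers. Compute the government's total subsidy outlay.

Government cost = $9510

Pre-subsidy: 221.8 - 0.6p = -7 + p gives p* = 143, q* = 136.
With the subsidy, sellers receive ps = pb + 60 for each unit, where pb is the price buyers pay.
Supply in terms of pb becomes qs = -7 + 1(pb + 60) = 53 + pb. Setting this equal to demand: 221.8 - 0.6pb = 53 + pb, so pb = 105.5.
Sellers receive ps = 105.5 + 60 = 165.5; q' = 221.8 − 0.6·105.5 = 158.5.
Government outlay = subsidy × quantity = 60 × 158.5 = 9510.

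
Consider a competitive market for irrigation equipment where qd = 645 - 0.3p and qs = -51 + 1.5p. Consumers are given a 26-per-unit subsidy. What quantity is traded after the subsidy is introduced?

Pre-subsidy: 645 - 0.3p = -51 + 1.5p gives p* = 1160/3, q* = 529.
With the rebate, buyers effectively pay pb = ps − 26, where ps is the price sellers receive.
Demand in terms of ps becomes qd = 645 − 0.3(ps − 26) = 652.8 - 0.3ps. Setting this equal to supply: 652.8 - 0.3ps = -51 + 1.5ps, so ps = 391.
Buyers pay pb = 391 − 26 = 365; q' = -51 + 1.5·391 = 535.5.

q' = 535.5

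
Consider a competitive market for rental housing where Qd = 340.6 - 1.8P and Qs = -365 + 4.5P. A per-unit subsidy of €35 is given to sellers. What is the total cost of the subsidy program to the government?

Pre-subsidy: 340.6 - 1.8P = -365 + 4.5P gives P* = 112, Q* = 139.
With the subsidy, sellers receive Ps = Pb + 35 for each unit, where Pb is the price buyers pay.
Supply in terms of Pb becomes Qs = -365 + 4.5(Pb + 35) = -207.5 + 4.5Pb. Setting this equal to demand: 340.6 - 1.8Pb = -207.5 + 4.5Pb, so Pb = 87.
Sellers receive Ps = 87 + 35 = 122; Q' = 340.6 − 1.8·87 = 184.
Government outlay = subsidy × quantity = 35 × 184 = 6440.

Government cost = €6440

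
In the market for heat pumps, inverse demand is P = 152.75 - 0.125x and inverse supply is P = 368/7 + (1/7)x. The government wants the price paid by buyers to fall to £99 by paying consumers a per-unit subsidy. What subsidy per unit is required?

At a buyer price of 99, quantity demanded is 1222 − 8·99 = 430.
Sellers supply 430 only when they receive Ps = 368/7 + (1/7)·430 = 114.
s = Ps − Pb = 114 − 99 = 15.

Required subsidy s = £15 per unit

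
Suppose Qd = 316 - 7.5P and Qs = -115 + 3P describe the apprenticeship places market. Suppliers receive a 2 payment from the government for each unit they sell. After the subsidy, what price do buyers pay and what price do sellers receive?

Pre-subsidy: 316 - 7.5P = -115 + 3P gives P* = 862/21, Q* = 57/7.
With the subsidy, sellers receive Ps = Pb + 2 for each unit, where Pb is the price buyers pay.
Supply in terms of Pb becomes Qs = -115 + 3(Pb + 2) = -109 + 3Pb. Setting this equal to demand: 316 - 7.5Pb = -109 + 3Pb, so Pb = 850/21.
Sellers receive Ps = 850/21 + 2 = 892/21; Q' = 316 − 7.5·(850/21) = 87/7.

Buyers pay 850/21; sellers receive 892/21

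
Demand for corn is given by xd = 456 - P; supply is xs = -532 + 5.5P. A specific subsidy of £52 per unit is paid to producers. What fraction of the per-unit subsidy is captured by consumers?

Pre-subsidy: 456 - P = -532 + 5.5P gives P* = 152, x* = 304.
With the subsidy, sellers receive Ps = Pb + 52 for each unit, where Pb is the price buyers pay.
Supply in terms of Pb becomes xs = -532 + 5.5(Pb + 52) = -246 + 5.5Pb. Setting this equal to demand: 456 - Pb = -246 + 5.5Pb, so Pb = 108.
Sellers receive Ps = 108 + 52 = 160; x' = 456 − 1·108 = 348.
Buyers' price falls by P* − Pb = 152 − 108 = 44; sellers' price rises by Ps − P* = 160 − 152 = 8.
So consumers capture 44/52 = 11/13 of each unit of subsidy.

Consumer share = 11/13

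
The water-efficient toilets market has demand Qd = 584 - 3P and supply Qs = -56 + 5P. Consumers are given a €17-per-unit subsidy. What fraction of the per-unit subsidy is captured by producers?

Producer share = 0.375

Pre-subsidy: 584 - 3P = -56 + 5P gives P* = 80, Q* = 344.
With the rebate, buyers effectively pay Pb = Ps − 17, where Ps is the price sellers receive.
Demand in terms of Ps becomes Qd = 584 − 3(Ps − 17) = 635 - 3Ps. Setting this equal to supply: 635 - 3Ps = -56 + 5Ps, so Ps = 86.375.
Buyers pay Pb = 86.375 − 17 = 69.375; Q' = -56 + 5·86.375 = 375.875.
Buyers' price falls by P* − Pb = 80 − 69.375 = 10.625; sellers' price rises by Ps − P* = 86.375 − 80 = 6.375.
So producers capture 6.375/17 = 0.375 of each unit of subsidy.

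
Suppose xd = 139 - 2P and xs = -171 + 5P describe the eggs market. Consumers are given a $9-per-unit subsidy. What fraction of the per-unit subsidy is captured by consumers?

Pre-subsidy: 139 - 2P = -171 + 5P gives P* = 310/7, x* = 353/7.
With the rebate, buyers effectively pay Pb = Ps − 9, where Ps is the price sellers receive.
Demand in terms of Ps becomes xd = 139 − 2(Ps − 9) = 157 - 2Ps. Setting this equal to supply: 157 - 2Ps = -171 + 5Ps, so Ps = 328/7.
Buyers pay Pb = 328/7 − 9 = 265/7; x' = -171 + 5·(328/7) = 443/7.
Buyers' price falls by P* − Pb = 310/7 − 265/7 = 45/7; sellers' price rises by Ps − P* = 328/7 − 310/7 = 18/7.
So consumers capture (45/7)/9 = 5/7 of each unit of subsidy.

Consumer share = 5/7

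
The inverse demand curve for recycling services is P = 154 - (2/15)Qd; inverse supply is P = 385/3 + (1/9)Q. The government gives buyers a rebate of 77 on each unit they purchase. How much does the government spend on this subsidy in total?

Government cost = 32340

Pre-subsidy: 154 - (2/15)Q = 385/3 + (1/9)Q gives Q* = 105 and P* = 140.
With the rebate, buyers effectively pay Pb = Ps − 77, where Ps is the price sellers receive.
On the curves, Pb = 154 - (2/15)Q and Ps = 385/3 + (1/9)Q; the wedge Ps − Pb = 77 gives 385/3 + (1/9)Q − (154 - (2/15)Q) = 77, so Q' = 420.
Then Pb = 154 − (2/15)·420 = 98 and Ps = 385/3 + (1/9)·420 = 175.
Government outlay = subsidy × quantity = 77 × 420 = 32340.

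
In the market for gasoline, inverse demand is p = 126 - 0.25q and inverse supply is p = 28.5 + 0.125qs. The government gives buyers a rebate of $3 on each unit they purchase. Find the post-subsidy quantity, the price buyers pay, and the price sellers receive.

q' = 268; buyers pay $59; sellers receive $62

Pre-subsidy: 126 - 0.25q = 28.5 + 0.125q gives q* = 260 and p* = 61.
With the rebate, buyers effectively pay pb = ps − 3, where ps is the price sellers receive.
On the curves, pb = 126 - 0.25q and ps = 28.5 + 0.125q; the wedge ps − pb = 3 gives 28.5 + 0.125q − (126 - 0.25q) = 3, so q' = 268.
Then pb = 126 − 0.25·268 = 59 and ps = 28.5 + 0.125·268 = 62.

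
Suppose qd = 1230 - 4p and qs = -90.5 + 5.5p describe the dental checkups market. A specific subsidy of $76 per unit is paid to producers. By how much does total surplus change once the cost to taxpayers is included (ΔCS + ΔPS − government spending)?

Pre-subsidy: 1230 - 4p = -90.5 + 5.5p gives p* = 139, q* = 674.
With the subsidy, sellers receive ps = pb + 76 for each unit, where pb is the price buyers pay.
Supply in terms of pb becomes qs = -90.5 + 5.5(pb + 76) = 327.5 + 5.5pb. Setting this equal to demand: 1230 - 4pb = 327.5 + 5.5pb, so pb = 95.
Sellers receive ps = 95 + 76 = 171; q' = 1230 − 4·95 = 850.
ΔCS = ½(674 + 850)(139 − 95) = 33528; ΔPS = ½(674 + 850)(171 − 139) = 24384.
Government spending = 76 × 850 = 64600.
Net change = 33528 + 24384 − 64600 = -6688. The loss equals the DWL triangle ½·76·176.

Net change in total surplus = -$6688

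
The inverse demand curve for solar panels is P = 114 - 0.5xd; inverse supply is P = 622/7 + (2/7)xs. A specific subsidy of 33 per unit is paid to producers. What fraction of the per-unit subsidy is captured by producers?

Producer share = 4/11

Pre-subsidy: 114 - 0.5x = 622/7 + (2/7)x gives x* = 32 and P* = 98.
With the subsidy, sellers receive Ps = Pb + 33 for each unit, where Pb is the price buyers pay.
On the curves, Pb = 114 - 0.5x and Ps = 622/7 + (2/7)x; the wedge Ps − Pb = 33 gives 622/7 + (2/7)x − (114 - 0.5x) = 33, so x' = 74.
Then Pb = 114 − 0.5·74 = 77 and Ps = 622/7 + (2/7)·74 = 110.
Buyers' price falls by P* − Pb = 98 − 77 = 21; sellers' price rises by Ps − P* = 110 − 98 = 12.
So producers capture 12/33 = 4/11 of each unit of subsidy.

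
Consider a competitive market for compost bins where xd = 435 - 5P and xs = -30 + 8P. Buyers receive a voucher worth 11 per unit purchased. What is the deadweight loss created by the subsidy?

Deadweight loss = 2420/13

Pre-subsidy: 435 - 5P = -30 + 8P gives P* = 465/13, x* = 3330/13.
With the rebate, buyers effectively pay Pb = Ps − 11, where Ps is the price sellers receive.
Demand in terms of Ps becomes xd = 435 − 5(Ps − 11) = 490 - 5Ps. Setting this equal to supply: 490 - 5Ps = -30 + 8Ps, so Ps = 40.
Buyers pay Pb = 40 − 11 = 29; x' = -30 + 8·40 = 290.
The subsidy expands output by 290 − 3330/13 = 440/13 past the efficient level; on those units the gap between marginal cost and willingness to pay runs from 0 up to 11.
DWL = ½ × 11 × 440/13 = 2420/13.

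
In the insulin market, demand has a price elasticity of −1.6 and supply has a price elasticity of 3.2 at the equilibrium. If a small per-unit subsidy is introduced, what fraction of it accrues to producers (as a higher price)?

Producer share = 1/3

For a small subsidy around the equilibrium, the benefit split depends on the relative slopes, which at a point are proportional to the elasticities.
Buyer share = εs/(εs + |εd|) = 3.2/(3.2 + 1.6) = 2/3; seller share = |εd|/(εs + |εd|) = 1/3.
So producers capture 1/3 of the subsidy.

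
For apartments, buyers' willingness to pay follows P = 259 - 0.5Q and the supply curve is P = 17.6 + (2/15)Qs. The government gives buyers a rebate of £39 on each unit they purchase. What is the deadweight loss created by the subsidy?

Deadweight loss = 22815/19

Pre-subsidy: 259 - 0.5Q = 17.6 + (2/15)Q gives Q* = 7242/19 and P* = 1300/19.
With the rebate, buyers effectively pay Pb = Ps − 39, where Ps is the price sellers receive.
On the curves, Pb = 259 - 0.5Q and Ps = 17.6 + (2/15)Q; the wedge Ps − Pb = 39 gives 17.6 + (2/15)Q − (259 - 0.5Q) = 39, so Q' = 8412/19.
Then Pb = 259 − 0.5·(8412/19) = 715/19 and Ps = 17.6 + (2/15)·(8412/19) = 1456/19.
The subsidy expands output by 8412/19 − 7242/19 = 1170/19 past the efficient level; on those units the gap between marginal cost and willingness to pay runs from 0 up to 39.
DWL = ½ × 39 × 1170/19 = 22815/19.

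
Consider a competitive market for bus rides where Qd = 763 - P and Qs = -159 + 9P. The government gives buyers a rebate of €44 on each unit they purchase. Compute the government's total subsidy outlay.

Pre-subsidy: 763 - P = -159 + 9P gives P* = 92.2, Q* = 670.8.
With the rebate, buyers effectively pay Pb = Ps − 44, where Ps is the price sellers receive.
Demand in terms of Ps becomes Qd = 763 − 1(Ps − 44) = 807 - Ps. Setting this equal to supply: 807 - Ps = -159 + 9Ps, so Ps = 96.6.
Buyers pay Pb = 96.6 − 44 = 52.6; Q' = -159 + 9·96.6 = 710.4.
Government outlay = subsidy × quantity = 44 × 710.4 = 31257.6.

Government cost = €31257.6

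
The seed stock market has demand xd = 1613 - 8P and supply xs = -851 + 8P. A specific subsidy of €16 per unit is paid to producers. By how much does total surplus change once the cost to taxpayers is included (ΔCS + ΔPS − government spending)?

Pre-subsidy: 1613 - 8P = -851 + 8P gives P* = 154, x* = 381.
With the subsidy, sellers receive Ps = Pb + 16 for each unit, where Pb is the price buyers pay.
Supply in terms of Pb becomes xs = -851 + 8(Pb + 16) = -723 + 8Pb. Setting this equal to demand: 1613 - 8Pb = -723 + 8Pb, so Pb = 146.
Sellers receive Ps = 146 + 16 = 162; x' = 1613 − 8·146 = 445.
ΔCS = ½(381 + 445)(154 − 146) = 3304; ΔPS = ½(381 + 445)(162 − 154) = 3304.
Government spending = 16 × 445 = 7120.
Net change = 3304 + 3304 − 7120 = -512. The loss equals the DWL triangle ½·16·64.

Net change in total surplus = -€512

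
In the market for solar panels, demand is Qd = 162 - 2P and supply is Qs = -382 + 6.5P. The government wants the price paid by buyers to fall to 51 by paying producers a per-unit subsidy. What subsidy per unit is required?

Required subsidy s = 17 per unit

At a buyer price of 51, quantity demanded is 162 − 2·51 = 60.
Sellers supply 60 only when they receive Ps with -382 + 6.5·Ps = 60, i.e. Ps = 68.
s = Ps − Pb = 68 − 51 = 17.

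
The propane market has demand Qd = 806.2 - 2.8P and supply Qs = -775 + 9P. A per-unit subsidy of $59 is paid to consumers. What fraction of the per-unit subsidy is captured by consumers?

Consumer share = 45/59

Pre-subsidy: 806.2 - 2.8P = -775 + 9P gives P* = 134, Q* = 431.
With the rebate, buyers effectively pay Pb = Ps − 59, where Ps is the price sellers receive.
Demand in terms of Ps becomes Qd = 806.2 − 2.8(Ps − 59) = 971.4 - 2.8Ps. Setting this equal to supply: 971.4 - 2.8Ps = -775 + 9Ps, so Ps = 148.
Buyers pay Pb = 148 − 59 = 89; Q' = -775 + 9·148 = 557.
Buyers' price falls by P* − Pb = 134 − 89 = 45; sellers' price rises by Ps − P* = 148 − 134 = 14.
So consumers capture 45/59 = 45/59 of each unit of subsidy.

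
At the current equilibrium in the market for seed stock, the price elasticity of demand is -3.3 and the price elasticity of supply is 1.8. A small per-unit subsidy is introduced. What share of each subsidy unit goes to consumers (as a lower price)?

Consumer share = 6/17

For a small subsidy around the equilibrium, the benefit split depends on the relative slopes, which at a point are proportional to the elasticities.
Buyer share = εs/(εs + |εd|) = 1.8/(1.8 + 3.3) = 6/17; seller share = |εd|/(εs + |εd|) = 11/17.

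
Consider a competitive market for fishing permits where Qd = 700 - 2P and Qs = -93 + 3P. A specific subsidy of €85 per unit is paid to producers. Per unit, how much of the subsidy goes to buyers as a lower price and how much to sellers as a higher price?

Pre-subsidy: 700 - 2P = -93 + 3P gives P* = 158.6, Q* = 382.8.
With the subsidy, sellers receive Ps = Pb + 85 for each unit, where Pb is the price buyers pay.
Supply in terms of Pb becomes Qs = -93 + 3(Pb + 85) = 162 + 3Pb. Setting this equal to demand: 700 - 2Pb = 162 + 3Pb, so Pb = 107.6.
Sellers receive Ps = 107.6 + 85 = 192.6; Q' = 700 − 2·107.6 = 484.8.
Buyers' price falls by P* − Pb = 158.6 − 107.6 = 51; sellers' price rises by Ps − P* = 192.6 − 158.6 = 34.

Buyers gain €51 per unit; sellers gain €34 per unit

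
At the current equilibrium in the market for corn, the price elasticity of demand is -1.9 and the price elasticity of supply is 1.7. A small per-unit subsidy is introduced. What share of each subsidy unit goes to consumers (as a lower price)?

For a small subsidy around the equilibrium, the benefit split depends on the relative slopes, which at a point are proportional to the elasticities.
Buyer share = εs/(εs + |εd|) = 1.7/(1.7 + 1.9) = 17/36; seller share = |εd|/(εs + |εd|) = 19/36.

Consumer share = 17/36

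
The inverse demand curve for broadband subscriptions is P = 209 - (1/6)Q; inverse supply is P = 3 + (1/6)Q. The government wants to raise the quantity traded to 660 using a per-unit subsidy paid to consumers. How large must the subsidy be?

Required subsidy s = 14 per unit

At Q = 660, from the demand curve buyers pay Pb = 209 − (1/6)·660 = 99; from the supply curve sellers need Ps = 3 + (1/6)·660 = 113.
The subsidy must fill the gap: s = Ps − Pb = 113 − 99 = 14.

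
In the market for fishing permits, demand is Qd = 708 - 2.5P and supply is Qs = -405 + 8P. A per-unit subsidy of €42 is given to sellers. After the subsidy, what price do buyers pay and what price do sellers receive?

Pre-subsidy: 708 - 2.5P = -405 + 8P gives P* = 106, Q* = 443.
With the subsidy, sellers receive Ps = Pb + 42 for each unit, where Pb is the price buyers pay.
Supply in terms of Pb becomes Qs = -405 + 8(Pb + 42) = -69 + 8Pb. Setting this equal to demand: 708 - 2.5Pb = -69 + 8Pb, so Pb = 74.
Sellers receive Ps = 74 + 42 = 116; Q' = 708 − 2.5·74 = 523.

Buyers pay €74; sellers receive €116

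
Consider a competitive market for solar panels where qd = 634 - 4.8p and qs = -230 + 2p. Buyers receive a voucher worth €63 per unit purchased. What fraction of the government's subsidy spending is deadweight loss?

DWL / government spending = 378/961

Pre-subsidy: 634 - 4.8p = -230 + 2p gives p* = 2160/17, q* = 410/17.
With the rebate, buyers effectively pay pb = ps − 63, where ps is the price sellers receive.
Demand in terms of ps becomes qd = 634 − 4.8(ps − 63) = 936.4 - 4.8ps. Setting this equal to supply: 936.4 - 4.8ps = -230 + 2ps, so ps = 2916/17.
Buyers pay pb = 2916/17 − 63 = 1845/17; q' = -230 + 2·(2916/17) = 1922/17.
ΔCS = ½(410/17 + 1922/17)(2160/17 − 1845/17) = 367290/289; ΔPS = ½(410/17 + 1922/17)(2916/17 − 2160/17) = 881496/289.
Government spending = 63 × 1922/17 = 121086/17.
DWL = ½ × 63 × (1922/17 − 410/17) = 47628/17; fraction = (47628/17) / (121086/17) = 378/961.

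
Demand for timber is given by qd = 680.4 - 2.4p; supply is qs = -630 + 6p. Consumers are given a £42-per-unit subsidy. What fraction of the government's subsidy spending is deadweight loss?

DWL / government spending = 2/21

Pre-subsidy: 680.4 - 2.4p = -630 + 6p gives p* = 156, q* = 306.
With the rebate, buyers effectively pay pb = ps − 42, where ps is the price sellers receive.
Demand in terms of ps becomes qd = 680.4 − 2.4(ps − 42) = 781.2 - 2.4ps. Setting this equal to supply: 781.2 - 2.4ps = -630 + 6ps, so ps = 168.
Buyers pay pb = 168 − 42 = 126; q' = -630 + 6·168 = 378.
ΔCS = ½(306 + 378)(156 − 126) = 10260; ΔPS = ½(306 + 378)(168 − 156) = 4104.
Government spending = 42 × 378 = 15876.
DWL = ½ × 42 × (378 − 306) = 1512; fraction = 1512 / 15876 = 2/21.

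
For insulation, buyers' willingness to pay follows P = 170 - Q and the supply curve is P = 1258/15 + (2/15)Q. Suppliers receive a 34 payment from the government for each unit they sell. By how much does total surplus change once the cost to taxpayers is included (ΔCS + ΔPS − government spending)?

Pre-subsidy: 170 - Q = 1258/15 + (2/15)Q gives Q* = 76 and P* = 94.
With the subsidy, sellers receive Ps = Pb + 34 for each unit, where Pb is the price buyers pay.
On the curves, Pb = 170 - Q and Ps = 1258/15 + (2/15)Q; the wedge Ps − Pb = 34 gives 1258/15 + (2/15)Q − (170 - Q) = 34, so Q' = 106.
Then Pb = 170 − 1·106 = 64 and Ps = 1258/15 + (2/15)·106 = 98.
ΔCS = ½(76 + 106)(94 − 64) = 2730; ΔPS = ½(76 + 106)(98 − 94) = 364.
Government spending = 34 × 106 = 3604.
Net change = 2730 + 364 − 3604 = -510. The loss equals the DWL triangle ½·34·30.

Net change in total surplus = -510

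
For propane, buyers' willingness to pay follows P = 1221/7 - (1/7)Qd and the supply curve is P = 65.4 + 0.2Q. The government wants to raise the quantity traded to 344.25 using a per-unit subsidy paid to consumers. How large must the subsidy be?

At Q = 344.25, from the demand curve buyers pay Pb = 1221/7 − (1/7)·344.25 = 125.25; from the supply curve sellers need Ps = 65.4 + 0.2·344.25 = 134.25.
The subsidy must fill the gap: s = Ps − Pb = 134.25 − 125.25 = 9.

Required subsidy s = 9 per unit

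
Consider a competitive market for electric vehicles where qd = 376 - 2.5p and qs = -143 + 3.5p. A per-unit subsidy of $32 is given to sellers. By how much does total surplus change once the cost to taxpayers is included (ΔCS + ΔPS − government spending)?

Pre-subsidy: 376 - 2.5p = -143 + 3.5p gives p* = 86.5, q* = 159.75.
With the subsidy, sellers receive ps = pb + 32 for each unit, where pb is the price buyers pay.
Supply in terms of pb becomes qs = -143 + 3.5(pb + 32) = -31 + 3.5pb. Setting this equal to demand: 376 - 2.5pb = -31 + 3.5pb, so pb = 407/6.
Sellers receive ps = 407/6 + 32 = 599/6; q' = 376 − 2.5·(407/6) = 2477/12.
ΔCS = ½(159.75 + 2477/12)(86.5 − 407/6) = 30758/9; ΔPS = ½(159.75 + 2477/12)(599/6 − 86.5) = 21970/9.
Government spending = 32 × 2477/12 = 19816/3.
Net change = 30758/9 + 21970/9 − 19816/3 = -2240/3. The loss equals the DWL triangle ½·32·140/3.

Net change in total surplus = -2240/3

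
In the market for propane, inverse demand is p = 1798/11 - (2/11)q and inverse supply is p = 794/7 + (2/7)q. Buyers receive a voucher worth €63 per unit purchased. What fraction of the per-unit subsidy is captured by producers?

Producer share = 11/18

Pre-subsidy: 1798/11 - (2/11)q = 794/7 + (2/7)q gives q* = 107 and p* = 144.
With the rebate, buyers effectively pay pb = ps − 63, where ps is the price sellers receive.
On the curves, pb = 1798/11 - (2/11)q and ps = 794/7 + (2/7)q; the wedge ps − pb = 63 gives 794/7 + (2/7)q − (1798/11 - (2/11)q) = 63, so q' = 241.75.
Then pb = 1798/11 − (2/11)·241.75 = 119.5 and ps = 794/7 + (2/7)·241.75 = 182.5.
Buyers' price falls by p* − pb = 144 − 119.5 = 24.5; sellers' price rises by ps − p* = 182.5 − 144 = 38.5.
So producers capture 38.5/63 = 11/18 of each unit of subsidy.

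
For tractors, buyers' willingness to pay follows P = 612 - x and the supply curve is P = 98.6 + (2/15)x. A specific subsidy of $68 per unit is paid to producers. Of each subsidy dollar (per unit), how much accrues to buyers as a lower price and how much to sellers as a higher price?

Pre-subsidy: 612 - x = 98.6 + (2/15)x gives x* = 453 and P* = 159.
With the subsidy, sellers receive Ps = Pb + 68 for each unit, where Pb is the price buyers pay.
On the curves, Pb = 612 - x and Ps = 98.6 + (2/15)x; the wedge Ps − Pb = 68 gives 98.6 + (2/15)x − (612 - x) = 68, so x' = 513.
Then Pb = 612 − 1·513 = 99 and Ps = 98.6 + (2/15)·513 = 167.
Buyers' price falls by P* − Pb = 159 − 99 = 60; sellers' price rises by Ps − P* = 167 − 159 = 8.

Buyers gain $60 per unit; sellers gain $8 per unit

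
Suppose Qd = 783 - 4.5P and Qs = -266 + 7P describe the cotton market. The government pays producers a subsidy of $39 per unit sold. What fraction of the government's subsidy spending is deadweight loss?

DWL / government spending = 39/350

Pre-subsidy: 783 - 4.5P = -266 + 7P gives P* = 2098/23, Q* = 8568/23.
With the subsidy, sellers receive Ps = Pb + 39 for each unit, where Pb is the price buyers pay.
Supply in terms of Pb becomes Qs = -266 + 7(Pb + 39) = 7 + 7Pb. Setting this equal to demand: 783 - 4.5Pb = 7 + 7Pb, so Pb = 1552/23.
Sellers receive Ps = 1552/23 + 39 = 2449/23; Q' = 783 − 4.5·(1552/23) = 11025/23.
ΔCS = ½(8568/23 + 11025/23)(2098/23 − 1552/23) = 5348889/529; ΔPS = ½(8568/23 + 11025/23)(2449/23 − 2098/23) = 6877143/1058.
Government spending = 39 × 11025/23 = 429975/23.
DWL = ½ × 39 × (11025/23 − 8568/23) = 95823/46; fraction = (95823/46) / (429975/23) = 39/350.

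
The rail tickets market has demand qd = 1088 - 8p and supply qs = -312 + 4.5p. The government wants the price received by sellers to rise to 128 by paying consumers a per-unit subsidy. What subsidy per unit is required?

Required subsidy s = 25 per unit

At a seller price of 128, quantity supplied is -312 + 4.5·128 = 264.
Buyers absorb 264 only when they pay pb with 1088 − 8·pb = 264, i.e. pb = 103.
s = ps − pb = 128 − 103 = 25.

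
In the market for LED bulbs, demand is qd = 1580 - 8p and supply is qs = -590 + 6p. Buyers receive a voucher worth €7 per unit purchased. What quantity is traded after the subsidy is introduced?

q' = 364

Pre-subsidy: 1580 - 8p = -590 + 6p gives p* = 155, q* = 340.
With the rebate, buyers effectively pay pb = ps − 7, where ps is the price sellers receive.
Demand in terms of ps becomes qd = 1580 − 8(ps − 7) = 1636 - 8ps. Setting this equal to supply: 1636 - 8ps = -590 + 6ps, so ps = 159.
Buyers pay pb = 159 − 7 = 152; q' = -590 + 6·159 = 364.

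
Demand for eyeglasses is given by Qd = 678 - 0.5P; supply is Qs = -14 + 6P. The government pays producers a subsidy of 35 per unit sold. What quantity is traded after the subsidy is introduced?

Q' = 8332/13

Pre-subsidy: 678 - 0.5P = -14 + 6P gives P* = 1384/13, Q* = 8122/13.
With the subsidy, sellers receive Ps = Pb + 35 for each unit, where Pb is the price buyers pay.
Supply in terms of Pb becomes Qs = -14 + 6(Pb + 35) = 196 + 6Pb. Setting this equal to demand: 678 - 0.5Pb = 196 + 6Pb, so Pb = 964/13.
Sellers receive Ps = 964/13 + 35 = 1419/13; Q' = 678 − 0.5·(964/13) = 8332/13.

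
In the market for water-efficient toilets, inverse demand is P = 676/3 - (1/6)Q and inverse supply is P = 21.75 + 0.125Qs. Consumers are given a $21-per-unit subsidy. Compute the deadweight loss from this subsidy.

Pre-subsidy: 676/3 - (1/6)Q = 21.75 + 0.125Q gives Q* = 698 and P* = 109.
With the rebate, buyers effectively pay Pb = Ps − 21, where Ps is the price sellers receive.
On the curves, Pb = 676/3 - (1/6)Q and Ps = 21.75 + 0.125Q; the wedge Ps − Pb = 21 gives 21.75 + 0.125Q − (676/3 - (1/6)Q) = 21, so Q' = 770.
Then Pb = 676/3 − (1/6)·770 = 97 and Ps = 21.75 + 0.125·770 = 118.
The subsidy expands output by 770 − 698 = 72 past the efficient level; on those units the gap between marginal cost and willingness to pay runs from 0 up to 21.
DWL = ½ × 21 × 72 = 756.

Deadweight loss = $756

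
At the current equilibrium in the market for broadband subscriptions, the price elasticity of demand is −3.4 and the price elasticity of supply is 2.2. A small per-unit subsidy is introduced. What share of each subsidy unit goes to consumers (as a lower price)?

For a small subsidy around the equilibrium, the benefit split depends on the relative slopes, which at a point are proportional to the elasticities.
Buyer share = εs/(εs + |εd|) = 2.2/(2.2 + 3.4) = 11/28; seller share = |εd|/(εs + |εd|) = 17/28.

Consumer share = 11/28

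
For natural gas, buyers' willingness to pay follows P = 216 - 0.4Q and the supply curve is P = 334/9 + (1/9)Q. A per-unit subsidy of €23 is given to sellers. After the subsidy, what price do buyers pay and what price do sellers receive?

Buyers pay €58; sellers receive €81

Pre-subsidy: 216 - 0.4Q = 334/9 + (1/9)Q gives Q* = 350 and P* = 76.
With the subsidy, sellers receive Ps = Pb + 23 for each unit, where Pb is the price buyers pay.
On the curves, Pb = 216 - 0.4Q and Ps = 334/9 + (1/9)Q; the wedge Ps − Pb = 23 gives 334/9 + (1/9)Q − (216 - 0.4Q) = 23, so Q' = 395.
Then Pb = 216 − 0.4·395 = 58 and Ps = 334/9 + (1/9)·395 = 81.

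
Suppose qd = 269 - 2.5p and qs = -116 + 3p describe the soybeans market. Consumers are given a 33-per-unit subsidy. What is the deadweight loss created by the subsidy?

Deadweight loss = 742.5

Pre-subsidy: 269 - 2.5p = -116 + 3p gives p* = 70, q* = 94.
With the rebate, buyers effectively pay pb = ps − 33, where ps is the price sellers receive.
Demand in terms of ps becomes qd = 269 − 2.5(ps − 33) = 351.5 - 2.5ps. Setting this equal to supply: 351.5 - 2.5ps = -116 + 3ps, so ps = 85.
Buyers pay pb = 85 − 33 = 52; q' = -116 + 3·85 = 139.
The subsidy expands output by 139 − 94 = 45 past the efficient level; on those units the gap between marginal cost and willingness to pay runs from 0 up to 33.
DWL = ½ × 33 × 45 = 742.5.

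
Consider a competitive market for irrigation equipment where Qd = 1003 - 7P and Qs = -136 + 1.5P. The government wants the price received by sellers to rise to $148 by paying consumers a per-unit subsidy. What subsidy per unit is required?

At a seller price of 148, quantity supplied is -136 + 1.5·148 = 86.
Buyers absorb 86 only when they pay Pb with 1003 − 7·Pb = 86, i.e. Pb = 131.
s = Ps − Pb = 148 − 131 = 17.

Required subsidy s = $17 per unit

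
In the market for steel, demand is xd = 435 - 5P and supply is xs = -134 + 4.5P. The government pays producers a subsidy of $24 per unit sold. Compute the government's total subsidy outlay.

Government cost = 87720/19

Pre-subsidy: 435 - 5P = -134 + 4.5P gives P* = 1138/19, x* = 2575/19.
With the subsidy, sellers receive Ps = Pb + 24 for each unit, where Pb is the price buyers pay.
Supply in terms of Pb becomes xs = -134 + 4.5(Pb + 24) = -26 + 4.5Pb. Setting this equal to demand: 435 - 5Pb = -26 + 4.5Pb, so Pb = 922/19.
Sellers receive Ps = 922/19 + 24 = 1378/19; x' = 435 − 5·(922/19) = 3655/19.
Government outlay = subsidy × quantity = 24 × 3655/19 = 87720/19.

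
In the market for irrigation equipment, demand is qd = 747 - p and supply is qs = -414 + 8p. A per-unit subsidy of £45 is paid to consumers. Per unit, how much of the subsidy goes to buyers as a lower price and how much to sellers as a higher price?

Pre-subsidy: 747 - p = -414 + 8p gives p* = 129, q* = 618.
With the rebate, buyers effectively pay pb = ps − 45, where ps is the price sellers receive.
Demand in terms of ps becomes qd = 747 − 1(ps − 45) = 792 - ps. Setting this equal to supply: 792 - ps = -414 + 8ps, so ps = 134.
Buyers pay pb = 134 − 45 = 89; q' = -414 + 8·134 = 658.
Buyers' price falls by p* − pb = 129 − 89 = 40; sellers' price rises by ps − p* = 134 − 129 = 5.

Buyers gain £40 per unit; sellers gain £5 per unit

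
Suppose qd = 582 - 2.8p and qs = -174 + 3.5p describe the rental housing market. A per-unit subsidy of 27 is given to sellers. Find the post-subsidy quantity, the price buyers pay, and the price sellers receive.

Pre-subsidy: 582 - 2.8p = -174 + 3.5p gives p* = 120, q* = 246.
With the subsidy, sellers receive ps = pb + 27 for each unit, where pb is the price buyers pay.
Supply in terms of pb becomes qs = -174 + 3.5(pb + 27) = -79.5 + 3.5pb. Setting this equal to demand: 582 - 2.8pb = -79.5 + 3.5pb, so pb = 105.
Sellers receive ps = 105 + 27 = 132; q' = 582 − 2.8·105 = 288.

q' = 288; buyers pay 105; sellers receive 132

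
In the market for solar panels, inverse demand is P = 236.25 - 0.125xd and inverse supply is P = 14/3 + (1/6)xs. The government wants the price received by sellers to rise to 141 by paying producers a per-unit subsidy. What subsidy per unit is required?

Required subsidy s = 7 per unit

At a seller price of 141, quantity supplied is -28 + 6·141 = 818.
Buyers absorb 818 only when they pay Pb = 236.25 − 0.125·818 = 134.
s = Ps − Pb = 141 − 134 = 7.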